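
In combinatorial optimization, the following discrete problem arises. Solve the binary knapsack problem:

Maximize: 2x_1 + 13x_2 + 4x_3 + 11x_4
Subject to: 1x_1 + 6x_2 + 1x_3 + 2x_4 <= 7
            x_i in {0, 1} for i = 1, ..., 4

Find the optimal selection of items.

Items: item 1 (v=2, w=1), item 2 (v=13, w=6), item 3 (v=4, w=1), item 4 (v=11, w=2)
Capacity: 7
Checking all 16 subsets (w = total weight, v = total value):
  {}: w = 0, v = 0
  {1}: w = 1, v = 2
  {2}: w = 6, v = 13
  {3}: w = 1, v = 4
  {4}: w = 2, v = 11
  {1, 2}: w = 7, v = 15
  {1, 3}: w = 2, v = 6
  {1, 4}: w = 3, v = 13
  {2, 3}: w = 7, v = 17
  {2, 4}: w = 8 > 7, infeasible
  {3, 4}: w = 3, v = 15
  {1, 2, 3}: w = 8 > 7, infeasible
  {1, 2, 4}: w = 9 > 7, infeasible
  {1, 3, 4}: w = 4, v = 17
  {2, 3, 4}: w = 9 > 7, infeasible
  {1, 2, 3, 4}: w = 10 > 7, infeasible
Best feasible subset: items [2, 3]
(The same value 17 is also attained by {1, 3, 4}.)
Total weight: 7 <= 7, total value: 17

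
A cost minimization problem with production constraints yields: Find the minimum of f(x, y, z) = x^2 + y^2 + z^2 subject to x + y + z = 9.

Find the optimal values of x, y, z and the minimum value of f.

Using Lagrange multipliers on f = x^2 + y^2 + z^2 with constraint x + y + z = 9:
Conditions: 2*1*x = lambda, 2*1*y = lambda, 2*1*z = lambda
So x = lambda/2, y = lambda/2, z = lambda/2
Substituting into constraint: lambda * (3/2) = 9
lambda = 6
x = 3, y = 3, z = 3
Minimum value = 27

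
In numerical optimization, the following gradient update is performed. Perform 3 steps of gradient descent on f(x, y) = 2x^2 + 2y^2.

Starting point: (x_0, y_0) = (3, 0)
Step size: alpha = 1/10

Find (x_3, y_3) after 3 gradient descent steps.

f(x,y) = 2x^2 + 2y^2
grad_x = 4x + 0y, grad_y = 4y + 0x
Step 1: grad = (12, 0), (9/5, 0)
Step 2: grad = (36/5, 0), (27/25, 0)
Step 3: grad = (108/25, 0), (81/125, 0)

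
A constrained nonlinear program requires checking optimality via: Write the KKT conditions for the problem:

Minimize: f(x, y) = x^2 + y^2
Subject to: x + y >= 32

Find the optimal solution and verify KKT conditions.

KKT conditions for min x^2 + y^2 s.t. x + y >= 32:
Stationarity: 2x = mu, 2y = mu
So x = y = mu/2.
Complementary slackness: mu*(x + y - 32) = 0
Primal feasibility: x + y >= 32; dual feasibility: mu >= 0
If mu = 0 then x = y = 0, but 0 + 0 < 32 is infeasible, so the constraint is active.
Constraint active: x + y = 2*(mu/2) = 32 => mu = 32
x = y = 16, f = 512
Verify: stationarity 2*16 = 32 = mu; primal 16 + 16 = 32 >= 32; dual mu = 32 >= 0; complementary slackness 32*(32 - 32) = 0. All KKT conditions hold.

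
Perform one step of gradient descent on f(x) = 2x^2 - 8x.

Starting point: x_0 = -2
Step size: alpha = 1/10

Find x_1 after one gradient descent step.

f(x) = 2x^2 - 8x
f'(x) = 4x - 8
f'(-2) = 4*-2 + (-8) = -16
x_1 = x_0 - alpha * f'(x_0) = -2 - 1/10 * -16 = -2/5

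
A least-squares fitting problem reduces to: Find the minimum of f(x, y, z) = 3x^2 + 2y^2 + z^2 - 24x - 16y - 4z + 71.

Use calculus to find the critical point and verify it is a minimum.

f(x,y,z) = 3x^2 + 2y^2 + z^2 - 24x - 16y - 4z + 71
df/dx = 6x + (-24) = 0 => x = 4
df/dy = 4y + (-16) = 0 => y = 4
df/dz = 2z + (-4) = 0 => z = 2
f(4,4,2) = 3*(4)^2 + 2*(4)^2 + 1*(2)^2 + -24*(4) + -16*(4) + -4*(2) + 71 = -13
Hessian is diagonal with entries 6, 4, 2 > 0, confirmed minimum.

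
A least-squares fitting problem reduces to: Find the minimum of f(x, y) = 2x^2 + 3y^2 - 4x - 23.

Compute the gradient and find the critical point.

f(x,y) = 2x^2 + 3y^2 - 4x - 23
df/dx = 4x + (-4) = 0  =>  x = 1
df/dy = 6y + (0) = 0  =>  y = 0
f(1, 0) = 2*(1)^2 + 3*(0)^2 + -4*(1) + -23 = -25
Hessian is diagonal with entries 4, 6 > 0, so this is a minimum.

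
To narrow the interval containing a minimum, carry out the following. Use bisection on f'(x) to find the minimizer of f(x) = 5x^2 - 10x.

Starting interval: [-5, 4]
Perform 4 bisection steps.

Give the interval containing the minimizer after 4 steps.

Finding critical point of f(x) = 5x^2 - 10x using bisection on f'(x) = 10x + -10.
f'(x) = 0 when x = 1.
Starting interval: [-5, 4]
Step 1: mid = -1/2, f'(mid) = -15, new interval = [-1/2, 4]
Step 2: mid = 7/4, f'(mid) = 15/2, new interval = [-1/2, 7/4]
Step 3: mid = 5/8, f'(mid) = -15/4, new interval = [5/8, 7/4]
Step 4: mid = 19/16, f'(mid) = 15/8, new interval = [5/8, 19/16]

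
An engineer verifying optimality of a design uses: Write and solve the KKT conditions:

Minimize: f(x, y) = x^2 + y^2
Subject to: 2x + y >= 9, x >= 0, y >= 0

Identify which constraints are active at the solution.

KKT conditions for min x^2 + y^2 s.t. 2x + 1y >= 9, x >= 0, y >= 0:
Stationarity: 2x = mu*2 + mu_x, 2y = mu*1 + mu_y, with mu, mu_x, mu_y >= 0
Complementary slackness: mu*(2x + y - 9) = 0, mu_x*x = 0, mu_y*y = 0
(0, 0) is infeasible (2*0 + 1*0 < 9), so if mu = 0 stationarity would force x = mu_x/2 >= 0, y = mu_y/2 >= 0 with mu_x*x = mu_y*y = 0, i.e. x = y = 0: contradiction. Hence mu > 0 and 2x + y = 9 is active.
Try x > 0, y > 0 (so mu_x = mu_y = 0): x = 2*mu/2, y = 1*mu/2
Substitute: 2*(2*mu/2) + 1*(1*mu/2) = 9
  mu*5/2 = 9 => mu = 18/5
x* = 18/5 > 0, y* = 9/5 > 0, consistent with mu_x = mu_y = 0.
f is convex and the constraints are linear, so this KKT point is the global minimum.
f* = 81/5
Active constraints: 2x + y >= 9 (holds with equality, mu = 18/5 > 0); x >= 0 and y >= 0 are inactive (mu_x = mu_y = 0).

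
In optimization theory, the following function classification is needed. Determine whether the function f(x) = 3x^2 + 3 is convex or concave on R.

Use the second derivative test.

f(x) = 3x^2 + 3
f'(x) = 6x + 0
f''(x) = 6
Since f''(x) = 6 > 0 for all x, f is convex on R.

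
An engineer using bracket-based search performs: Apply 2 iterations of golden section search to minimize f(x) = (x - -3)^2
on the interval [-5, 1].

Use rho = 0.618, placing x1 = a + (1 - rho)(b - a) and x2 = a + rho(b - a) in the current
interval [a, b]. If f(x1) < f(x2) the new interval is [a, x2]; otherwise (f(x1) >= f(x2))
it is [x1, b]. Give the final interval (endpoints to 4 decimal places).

Golden section search for min of f(x) = (x - -3)^2 on [-5, 1].
Each step: x1 = a + (1 - rho)(b - a), x2 = a + rho(b - a); if f(x1) < f(x2) keep [a, x2], otherwise keep [x1, b].
Step 1: [-5.0000, 1.0000], x1=-2.7080 (f=0.0853), x2=-1.2920 (f=2.9173); f(x1) < f(x2) => keep [-5.0000, -1.2920]
Step 2: [-5.0000, -1.2920], x1=-3.5835 (f=0.3405), x2=-2.7085 (f=0.0850); f(x1) > f(x2) => keep [-3.5835, -1.2920]
Final interval: [-3.5835, -1.2920]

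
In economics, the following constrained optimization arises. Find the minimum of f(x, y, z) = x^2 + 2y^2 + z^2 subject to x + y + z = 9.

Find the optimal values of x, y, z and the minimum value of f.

Using Lagrange multipliers on f = x^2 + 2y^2 + z^2 with constraint x + y + z = 9:
Conditions: 2*1*x = lambda, 2*2*y = lambda, 2*1*z = lambda
So x = lambda/2, y = lambda/4, z = lambda/2
Substituting into constraint: lambda * (5/4) = 9
lambda = 36/5
x = 18/5, y = 9/5, z = 18/5
Minimum value = 162/5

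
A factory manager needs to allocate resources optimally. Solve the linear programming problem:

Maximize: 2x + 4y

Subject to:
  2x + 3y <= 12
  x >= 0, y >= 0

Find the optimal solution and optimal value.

The feasible region has vertices at [(0, 0), (6, 0), (0, 4)].
Checking objective 2x + 4y at each vertex:
  (0, 0): 2*0 + 4*0 = 0
  (6, 0): 2*6 + 4*0 = 12
  (0, 4): 2*0 + 4*4 = 16
Maximum is 16 at (0, 4).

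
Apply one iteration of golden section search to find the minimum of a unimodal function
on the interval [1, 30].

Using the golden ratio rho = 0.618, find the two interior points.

Golden section search on [1, 30].
Golden ratio rho = 0.618 (approx).
Interior points:
  x_1 = 1 + (1-0.618)*29 = 12.0780
  x_2 = 1 + 0.618*29 = 18.9220
Compare f(x_1) and f(x_2) to determine which subinterval to keep.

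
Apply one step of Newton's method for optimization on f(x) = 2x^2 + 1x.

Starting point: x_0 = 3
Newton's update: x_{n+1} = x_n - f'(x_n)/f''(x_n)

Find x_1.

f(x) = 2x^2 + 1x
f'(x) = 4x + (1), f''(x) = 4
Newton step: x_1 = x_0 - f'(x_0)/f''(x_0)
f'(3) = 13
x_1 = 3 - 13/4 = -1/4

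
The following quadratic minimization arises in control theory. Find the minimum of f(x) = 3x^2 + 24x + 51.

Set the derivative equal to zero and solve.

f(x) = 3x^2 + 24x + 51
f'(x) = 6x + (24) = 0
x = -24/6 = -4
f(-4) = 3
Since f''(x) = 6 > 0, this is a minimum.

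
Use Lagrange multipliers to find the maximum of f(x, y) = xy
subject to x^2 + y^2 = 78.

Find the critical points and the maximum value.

Lagrange conditions: y = 2*lambda*x and x = 2*lambda*y
If x = 0 then y = 0, violating the constraint, so x, y != 0.
Dividing: y/x = x/y => x^2 = y^2 => y = x or y = -x
Constraint: 2x^2 = 78 => x^2 = 39 => x = +/-sqrt(39)
Critical points: (sqrt(39), sqrt(39)), (-sqrt(39), -sqrt(39)), (sqrt(39), -sqrt(39)), (-sqrt(39), sqrt(39))
  y = x:  xy = x^2 = 39  at (sqrt(39), sqrt(39)) and (-sqrt(39), -sqrt(39))
  y = -x: xy = -x^2 = -39 at (sqrt(39), -sqrt(39)) and (-sqrt(39), sqrt(39))
Maximum xy = 39 at (sqrt(39), sqrt(39)) and (-sqrt(39), -sqrt(39))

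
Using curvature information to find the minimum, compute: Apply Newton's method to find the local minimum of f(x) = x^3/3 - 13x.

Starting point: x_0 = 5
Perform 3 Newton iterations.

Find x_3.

f(x) = x^3/3 - 13x
f'(x) = x^2 - 13, f''(x) = 2x
Newton update: x_{n+1} = x_n - (x_n^2 - 13)/(2*x_n)
Step 1: x_0 = 5, f'=12, f''=10, x_1 = 19/5
Step 2: x_1 = 19/5, f'=36/25, f''=38/5, x_2 = 343/95
Step 3: x_2 = 343/95, f'=324/9025, f''=686/95, x_3 = 117487/32585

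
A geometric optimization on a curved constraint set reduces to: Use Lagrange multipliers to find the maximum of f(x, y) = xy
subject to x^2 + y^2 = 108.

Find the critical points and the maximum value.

Lagrange conditions: y = 2*lambda*x and x = 2*lambda*y
If x = 0 then y = 0, violating the constraint, so x, y != 0.
Dividing: y/x = x/y => x^2 = y^2 => y = x or y = -x
Constraint: 2x^2 = 108 => x^2 = 54 => x = +/-sqrt(54)
Critical points: (sqrt(54), sqrt(54)), (-sqrt(54), -sqrt(54)), (sqrt(54), -sqrt(54)), (-sqrt(54), sqrt(54))
  y = x:  xy = x^2 = 54  at (sqrt(54), sqrt(54)) and (-sqrt(54), -sqrt(54))
  y = -x: xy = -x^2 = -54 at (sqrt(54), -sqrt(54)) and (-sqrt(54), sqrt(54))
Maximum xy = 54 at (sqrt(54), sqrt(54)) and (-sqrt(54), -sqrt(54))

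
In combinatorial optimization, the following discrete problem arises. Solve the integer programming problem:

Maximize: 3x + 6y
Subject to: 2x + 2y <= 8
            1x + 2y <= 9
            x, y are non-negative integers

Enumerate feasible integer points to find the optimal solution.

Constraint 1: 2x + 2y <= 8
Constraint 2: 1x + 2y <= 9
Feasible x range (need y >= 0): 0 <= x <= min(8/2, 9/1) => x in {0, ..., 4}.
Enumerate feasible integer points row by row (the coefficient of y is 6 > 0, so for each x the largest feasible y gives the best value):
  x = 0: y <= min((8 - 2*0)/2, (9 - 1*0)/2) => y in {0, ..., 4}; best 3*0 + 6*4 = 24
  x = 1: y <= min((8 - 2*1)/2, (9 - 1*1)/2) => y in {0, ..., 3}; best 3*1 + 6*3 = 21
  x = 2: y <= min((8 - 2*2)/2, (9 - 1*2)/2) => y in {0, ..., 2}; best 3*2 + 6*2 = 18
  x = 3: y <= min((8 - 2*3)/2, (9 - 1*3)/2) => y in {0, ..., 1}; best 3*3 + 6*1 = 15
  x = 4: y <= min((8 - 2*4)/2, (9 - 1*4)/2) => y in {0}; best 3*4 + 6*0 = 12
The maximum 3x + 6y = 24 is achieved at x = 0, y = 4.
Check: 2*0 + 2*4 = 8 <= 8 and 1*0 + 2*4 = 8 <= 9.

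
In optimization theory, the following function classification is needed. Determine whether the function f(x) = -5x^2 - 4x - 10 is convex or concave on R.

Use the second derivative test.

f(x) = -5x^2 - 4x - 10
f'(x) = -10x - 4
f''(x) = -10
Since f''(x) = -10 < 0 for all x, f is concave on R.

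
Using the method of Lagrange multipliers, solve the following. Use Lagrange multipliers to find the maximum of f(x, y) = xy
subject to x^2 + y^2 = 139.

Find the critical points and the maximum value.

Lagrange conditions: y = 2*lambda*x and x = 2*lambda*y
If x = 0 then y = 0, violating the constraint, so x, y != 0.
Dividing: y/x = x/y => x^2 = y^2 => y = x or y = -x
Constraint: 2x^2 = 139 => x^2 = 139/2 => x = +/-sqrt(139/2)
Critical points: (sqrt(139/2), sqrt(139/2)), (-sqrt(139/2), -sqrt(139/2)), (sqrt(139/2), -sqrt(139/2)), (-sqrt(139/2), sqrt(139/2))
  y = x:  xy = x^2 = 139/2  at (sqrt(139/2), sqrt(139/2)) and (-sqrt(139/2), -sqrt(139/2))
  y = -x: xy = -x^2 = -139/2 at (sqrt(139/2), -sqrt(139/2)) and (-sqrt(139/2), sqrt(139/2))
Maximum xy = 139/2 at (sqrt(139/2), sqrt(139/2)) and (-sqrt(139/2), -sqrt(139/2))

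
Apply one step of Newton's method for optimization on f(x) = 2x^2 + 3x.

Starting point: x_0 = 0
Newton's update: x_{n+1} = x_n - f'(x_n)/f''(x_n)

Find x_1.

f(x) = 2x^2 + 3x
f'(x) = 4x + (3), f''(x) = 4
Newton step: x_1 = x_0 - f'(x_0)/f''(x_0)
f'(0) = 3
x_1 = 0 - 3/4 = -3/4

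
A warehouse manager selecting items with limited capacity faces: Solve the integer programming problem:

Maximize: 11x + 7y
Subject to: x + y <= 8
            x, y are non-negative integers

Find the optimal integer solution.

Objective: 11x + 7y, constraint: x + y <= 8
Coefficient of x is 11 >= coefficient of y is 7, so allocate the entire budget to x.
Optimal: x = 8, y = 0, value = 88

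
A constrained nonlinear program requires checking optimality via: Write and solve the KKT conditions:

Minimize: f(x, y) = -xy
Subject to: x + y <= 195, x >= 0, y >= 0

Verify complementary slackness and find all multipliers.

Problem: min -xy s.t. x + y <= 195 (multiplier lambda), x >= 0 (mu_x), y >= 0 (mu_y)
KKT stationarity: -y + lambda - mu_x = 0, -x + lambda - mu_y = 0, with lambda, mu_x, mu_y >= 0
Complementary slackness: lambda*(x + y - 195) = 0, mu_x*x = 0, mu_y*y = 0
If lambda = 0: y = -mu_x <= 0 and x = -mu_y <= 0 force x = y = 0 with f = 0; but x = y = 195/2 is feasible with f = -38025/4 < 0, so this is not the minimum. Hence lambda > 0 and x + y = 195.
Try x > 0, y > 0 (so mu_x = mu_y = 0): y = lambda, x = lambda => x = y = lambda
x + y = 195 => 2*lambda = 195 => lambda = 195/2
x* = y* = 195/2 > 0, consistent with mu_x = mu_y = 0.
(Any feasible point with x = 0 or y = 0 has f = 0 > -38025/4, so the minimum is not on those boundaries.)
min(-xy) = -38025/4 (i.e. max xy = 38025/4)
Multipliers: lambda = 195/2, mu_x = 0, mu_y = 0
Complementary slackness: lambda*(x + y - 195) = 195/2*(195/2 + 195/2 - 195) = 0, mu_x*x = 0*195/2 = 0, mu_y*y = 0*195/2 = 0. Satisfied.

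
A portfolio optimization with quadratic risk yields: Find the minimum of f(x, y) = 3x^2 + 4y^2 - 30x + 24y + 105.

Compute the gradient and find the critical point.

f(x,y) = 3x^2 + 4y^2 - 30x + 24y + 105
df/dx = 6x + (-30) = 0  =>  x = 5
df/dy = 8y + (24) = 0  =>  y = -3
f(5, -3) = 3*(5)^2 + 4*(-3)^2 + -30*(5) + 24*(-3) + 105 = -6
Hessian is diagonal with entries 6, 8 > 0, so this is a minimum.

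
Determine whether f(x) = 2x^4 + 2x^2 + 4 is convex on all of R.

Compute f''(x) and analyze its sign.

f(x) = 2x^4 + 2x^2 + 4
f'(x) = 8x^3 + 4x
f''(x) = 24x^2 + 4
f''(x) = 24x^2 + 4 >= 4 > 0 for all x
Therefore, f is convex on R.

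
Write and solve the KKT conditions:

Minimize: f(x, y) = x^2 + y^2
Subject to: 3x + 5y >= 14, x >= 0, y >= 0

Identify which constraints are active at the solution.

KKT conditions for min x^2 + y^2 s.t. 3x + 5y >= 14, x >= 0, y >= 0:
Stationarity: 2x = mu*3 + mu_x, 2y = mu*5 + mu_y, with mu, mu_x, mu_y >= 0
Complementary slackness: mu*(3x + 5y - 14) = 0, mu_x*x = 0, mu_y*y = 0
(0, 0) is infeasible (3*0 + 5*0 < 14), so if mu = 0 stationarity would force x = mu_x/2 >= 0, y = mu_y/2 >= 0 with mu_x*x = mu_y*y = 0, i.e. x = y = 0: contradiction. Hence mu > 0 and 3x + 5y = 14 is active.
Try x > 0, y > 0 (so mu_x = mu_y = 0): x = 3*mu/2, y = 5*mu/2
Substitute: 3*(3*mu/2) + 5*(5*mu/2) = 14
  mu*34/2 = 14 => mu = 14/17
x* = 21/17 > 0, y* = 35/17 > 0, consistent with mu_x = mu_y = 0.
f is convex and the constraints are linear, so this KKT point is the global minimum.
f* = 98/17
Active constraints: 3x + 5y >= 14 (holds with equality, mu = 14/17 > 0); x >= 0 and y >= 0 are inactive (mu_x = mu_y = 0).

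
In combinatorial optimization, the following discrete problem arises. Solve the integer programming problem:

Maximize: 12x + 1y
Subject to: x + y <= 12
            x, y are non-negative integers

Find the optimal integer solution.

Objective: 12x + 1y, constraint: x + y <= 12
Coefficient of x is 12 >= coefficient of y is 1, so allocate the entire budget to x.
Optimal: x = 12, y = 0, value = 144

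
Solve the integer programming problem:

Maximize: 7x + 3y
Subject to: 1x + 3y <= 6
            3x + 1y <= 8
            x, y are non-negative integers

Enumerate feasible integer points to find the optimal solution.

Constraint 1: 1x + 3y <= 6
Constraint 2: 3x + 1y <= 8
Feasible x range (need y >= 0): 0 <= x <= min(6/1, 8/3) => x in {0, ..., 2}.
Enumerate feasible integer points row by row (the coefficient of y is 3 > 0, so for each x the largest feasible y gives the best value):
  x = 0: y <= min((6 - 1*0)/3, (8 - 3*0)/1) => y in {0, ..., 2}; best 7*0 + 3*2 = 6
  x = 1: y <= min((6 - 1*1)/3, (8 - 3*1)/1) => y in {0, ..., 1}; best 7*1 + 3*1 = 10
  x = 2: y <= min((6 - 1*2)/3, (8 - 3*2)/1) => y in {0, ..., 1}; best 7*2 + 3*1 = 17
The maximum 7x + 3y = 17 is achieved at x = 2, y = 1.
Check: 1*2 + 3*1 = 5 <= 6 and 3*2 + 1*1 = 7 <= 8.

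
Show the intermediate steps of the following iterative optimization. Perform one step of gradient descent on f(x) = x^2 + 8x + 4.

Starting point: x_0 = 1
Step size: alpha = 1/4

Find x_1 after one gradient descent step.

f(x) = x^2 + 8x + 4
f'(x) = 2x + 8
f'(1) = 2*1 + (8) = 10
x_1 = x_0 - alpha * f'(x_0) = 1 - 1/4 * 10 = -3/2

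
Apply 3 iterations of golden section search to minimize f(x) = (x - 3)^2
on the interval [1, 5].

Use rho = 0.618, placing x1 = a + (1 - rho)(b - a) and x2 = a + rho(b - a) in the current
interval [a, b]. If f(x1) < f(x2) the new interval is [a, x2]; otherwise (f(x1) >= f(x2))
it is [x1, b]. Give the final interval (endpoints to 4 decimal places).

Golden section search for min of f(x) = (x - 3)^2 on [1, 5].
Each step: x1 = a + (1 - rho)(b - a), x2 = a + rho(b - a); if f(x1) < f(x2) keep [a, x2], otherwise keep [x1, b].
Step 1: [1.0000, 5.0000], x1=2.5280 (f=0.2228), x2=3.4720 (f=0.2228); f(x1) = f(x2) (tie, not '<') => keep [2.5280, 5.0000]
Step 2: [2.5280, 5.0000], x1=3.4723 (f=0.2231), x2=4.0557 (f=1.1145); f(x1) < f(x2) => keep [2.5280, 4.0557]
Step 3: [2.5280, 4.0557], x1=3.1116 (f=0.0125), x2=3.4721 (f=0.2229); f(x1) < f(x2) => keep [2.5280, 3.4721]
Final interval: [2.5280, 3.4721]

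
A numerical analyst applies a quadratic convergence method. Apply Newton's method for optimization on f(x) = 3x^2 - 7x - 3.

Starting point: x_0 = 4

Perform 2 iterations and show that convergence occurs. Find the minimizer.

f(x) = 3x^2 - 7x - 3, f'(x) = 6x + (-7), f''(x) = 6
Step 1: f'(4) = 17, x_1 = 4 - 17/6 = 7/6
Step 2: f'(7/6) = 0, x_2 = 7/6 (converged)
Newton's method converges in 1 step for quadratics.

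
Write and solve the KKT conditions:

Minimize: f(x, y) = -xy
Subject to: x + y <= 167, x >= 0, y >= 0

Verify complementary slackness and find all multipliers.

Problem: min -xy s.t. x + y <= 167 (multiplier lambda), x >= 0 (mu_x), y >= 0 (mu_y)
KKT stationarity: -y + lambda - mu_x = 0, -x + lambda - mu_y = 0, with lambda, mu_x, mu_y >= 0
Complementary slackness: lambda*(x + y - 167) = 0, mu_x*x = 0, mu_y*y = 0
If lambda = 0: y = -mu_x <= 0 and x = -mu_y <= 0 force x = y = 0 with f = 0; but x = y = 167/2 is feasible with f = -27889/4 < 0, so this is not the minimum. Hence lambda > 0 and x + y = 167.
Try x > 0, y > 0 (so mu_x = mu_y = 0): y = lambda, x = lambda => x = y = lambda
x + y = 167 => 2*lambda = 167 => lambda = 167/2
x* = y* = 167/2 > 0, consistent with mu_x = mu_y = 0.
(Any feasible point with x = 0 or y = 0 has f = 0 > -27889/4, so the minimum is not on those boundaries.)
min(-xy) = -27889/4 (i.e. max xy = 27889/4)
Multipliers: lambda = 167/2, mu_x = 0, mu_y = 0
Complementary slackness: lambda*(x + y - 167) = 167/2*(167/2 + 167/2 - 167) = 0, mu_x*x = 0*167/2 = 0, mu_y*y = 0*167/2 = 0. Satisfied.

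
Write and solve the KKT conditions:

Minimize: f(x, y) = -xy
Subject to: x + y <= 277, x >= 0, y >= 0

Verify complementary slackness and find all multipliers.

Problem: min -xy s.t. x + y <= 277 (multiplier lambda), x >= 0 (mu_x), y >= 0 (mu_y)
KKT stationarity: -y + lambda - mu_x = 0, -x + lambda - mu_y = 0, with lambda, mu_x, mu_y >= 0
Complementary slackness: lambda*(x + y - 277) = 0, mu_x*x = 0, mu_y*y = 0
If lambda = 0: y = -mu_x <= 0 and x = -mu_y <= 0 force x = y = 0 with f = 0; but x = y = 277/2 is feasible with f = -76729/4 < 0, so this is not the minimum. Hence lambda > 0 and x + y = 277.
Try x > 0, y > 0 (so mu_x = mu_y = 0): y = lambda, x = lambda => x = y = lambda
x + y = 277 => 2*lambda = 277 => lambda = 277/2
x* = y* = 277/2 > 0, consistent with mu_x = mu_y = 0.
(Any feasible point with x = 0 or y = 0 has f = 0 > -76729/4, so the minimum is not on those boundaries.)
min(-xy) = -76729/4 (i.e. max xy = 76729/4)
Multipliers: lambda = 277/2, mu_x = 0, mu_y = 0
Complementary slackness: lambda*(x + y - 277) = 277/2*(277/2 + 277/2 - 277) = 0, mu_x*x = 0*277/2 = 0, mu_y*y = 0*277/2 = 0. Satisfied.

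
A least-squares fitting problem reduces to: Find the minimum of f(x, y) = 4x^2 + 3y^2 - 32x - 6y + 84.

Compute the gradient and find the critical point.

f(x,y) = 4x^2 + 3y^2 - 32x - 6y + 84
df/dx = 8x + (-32) = 0  =>  x = 4
df/dy = 6y + (-6) = 0  =>  y = 1
f(4, 1) = 4*(4)^2 + 3*(1)^2 + -32*(4) + -6*(1) + 84 = 17
Hessian is diagonal with entries 8, 6 > 0, so this is a minimum.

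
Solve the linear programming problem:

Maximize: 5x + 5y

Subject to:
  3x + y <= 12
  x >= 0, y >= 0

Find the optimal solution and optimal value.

The feasible region has vertices at [(0, 0), (4, 0), (0, 12)].
Checking objective 5x + 5y at each vertex:
  (0, 0): 5*0 + 5*0 = 0
  (4, 0): 5*4 + 5*0 = 20
  (0, 12): 5*0 + 5*12 = 60
Maximum is 60 at (0, 12).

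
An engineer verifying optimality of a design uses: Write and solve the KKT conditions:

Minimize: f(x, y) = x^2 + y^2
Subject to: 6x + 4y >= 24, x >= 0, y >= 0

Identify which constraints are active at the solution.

KKT conditions for min x^2 + y^2 s.t. 6x + 4y >= 24, x >= 0, y >= 0:
Stationarity: 2x = mu*6 + mu_x, 2y = mu*4 + mu_y, with mu, mu_x, mu_y >= 0
Complementary slackness: mu*(6x + 4y - 24) = 0, mu_x*x = 0, mu_y*y = 0
(0, 0) is infeasible (6*0 + 4*0 < 24), so if mu = 0 stationarity would force x = mu_x/2 >= 0, y = mu_y/2 >= 0 with mu_x*x = mu_y*y = 0, i.e. x = y = 0: contradiction. Hence mu > 0 and 6x + 4y = 24 is active.
Try x > 0, y > 0 (so mu_x = mu_y = 0): x = 6*mu/2, y = 4*mu/2
Substitute: 6*(6*mu/2) + 4*(4*mu/2) = 24
  mu*52/2 = 24 => mu = 12/13
x* = 36/13 > 0, y* = 24/13 > 0, consistent with mu_x = mu_y = 0.
f is convex and the constraints are linear, so this KKT point is the global minimum.
f* = 144/13
Active constraints: 6x + 4y >= 24 (holds with equality, mu = 12/13 > 0); x >= 0 and y >= 0 are inactive (mu_x = mu_y = 0).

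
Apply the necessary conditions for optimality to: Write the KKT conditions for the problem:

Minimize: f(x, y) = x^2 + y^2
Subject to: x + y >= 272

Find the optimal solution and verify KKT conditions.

KKT conditions for min x^2 + y^2 s.t. x + y >= 272:
Stationarity: 2x = mu, 2y = mu
So x = y = mu/2.
Complementary slackness: mu*(x + y - 272) = 0
Primal feasibility: x + y >= 272; dual feasibility: mu >= 0
If mu = 0 then x = y = 0, but 0 + 0 < 272 is infeasible, so the constraint is active.
Constraint active: x + y = 2*(mu/2) = 272 => mu = 272
x = y = 136, f = 36992
Verify: stationarity 2*136 = 272 = mu; primal 136 + 136 = 272 >= 272; dual mu = 272 >= 0; complementary slackness 272*(272 - 272) = 0. All KKT conditions hold.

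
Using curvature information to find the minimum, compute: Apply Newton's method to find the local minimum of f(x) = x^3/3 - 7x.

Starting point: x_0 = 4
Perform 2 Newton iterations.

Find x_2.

f(x) = x^3/3 - 7x
f'(x) = x^2 - 7, f''(x) = 2x
Newton update: x_{n+1} = x_n - (x_n^2 - 7)/(2*x_n)
Step 1: x_0 = 4, f'=9, f''=8, x_1 = 23/8
Step 2: x_1 = 23/8, f'=81/64, f''=23/4, x_2 = 977/368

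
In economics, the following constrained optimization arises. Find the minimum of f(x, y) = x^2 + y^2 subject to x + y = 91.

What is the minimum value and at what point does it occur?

Substitute y = 91 - x into f(x,y) = x^2 + y^2:
g(x) = x^2 + (91 - x)^2 = 2x^2 - 182x + 8281
g'(x) = 4x - 182 = 0  =>  x = 91/2
y = 91 - 91/2 = 91/2
Minimum value = (91/2)^2 + (91/2)^2 = 8281/2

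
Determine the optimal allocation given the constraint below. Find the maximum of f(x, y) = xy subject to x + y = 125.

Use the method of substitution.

Substitute y = 125 - x into f(x,y) = xy:
g(x) = x(125 - x) = 125x - x^2
g'(x) = 125 - 2x = 0  =>  x = 125/2
y = 125 - 125/2 = 125/2
Maximum value = (125/2) * (125/2) = 15625/4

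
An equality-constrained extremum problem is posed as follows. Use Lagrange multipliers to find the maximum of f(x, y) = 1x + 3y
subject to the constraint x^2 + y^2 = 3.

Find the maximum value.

Set up Lagrange conditions: grad f = lambda * grad g
  1 = 2*lambda*x
  3 = 2*lambda*y
From these: x/y = 1/3, so x = 1t, y = 3t for some t.
Substitute into constraint: (1t)^2 + (3t)^2 = 3
  t^2 * 10 = 3
  t = sqrt(3/10)
Maximum = 1*x + 3*y = (1^2 + 3^2)*t = 10 * sqrt(3/10) = sqrt(30)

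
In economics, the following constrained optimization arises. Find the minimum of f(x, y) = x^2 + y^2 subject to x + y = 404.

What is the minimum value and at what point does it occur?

Substitute y = 404 - x into f(x,y) = x^2 + y^2:
g(x) = x^2 + (404 - x)^2 = 2x^2 - 808x + 163216
g'(x) = 4x - 808 = 0  =>  x = 202
y = 404 - 202 = 202
Minimum value = 202^2 + 202^2 = 81608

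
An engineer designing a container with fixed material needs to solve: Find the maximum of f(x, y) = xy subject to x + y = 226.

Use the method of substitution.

Substitute y = 226 - x into f(x,y) = xy:
g(x) = x(226 - x) = 226x - x^2
g'(x) = 226 - 2x = 0  =>  x = 113
y = 226 - 113 = 113
Maximum value = 113 * 113 = 12769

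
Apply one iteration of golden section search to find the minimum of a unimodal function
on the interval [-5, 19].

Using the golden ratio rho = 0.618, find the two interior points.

Golden section search on [-5, 19].
Golden ratio rho = 0.618 (approx).
Interior points:
  x_1 = -5 + (1-0.618)*24 = 4.1680
  x_2 = -5 + 0.618*24 = 9.8320
Compare f(x_1) and f(x_2) to determine which subinterval to keep.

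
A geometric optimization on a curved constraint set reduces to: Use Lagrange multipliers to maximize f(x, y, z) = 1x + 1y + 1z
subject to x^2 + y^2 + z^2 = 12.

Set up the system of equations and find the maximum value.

Lagrange conditions: 1 = 2*lambda*x, 1 = 2*lambda*y, 1 = 2*lambda*z
So x:1 = y:1 = z:1, i.e. x = 1t, y = 1t, z = 1t
Constraint: t^2*(1^2 + 1^2 + 1^2) = 12
  t^2 * 3 = 12  =>  t = sqrt(4)
Maximum = 1*1t + 1*1t + 1*1t = 3*sqrt(4) = 6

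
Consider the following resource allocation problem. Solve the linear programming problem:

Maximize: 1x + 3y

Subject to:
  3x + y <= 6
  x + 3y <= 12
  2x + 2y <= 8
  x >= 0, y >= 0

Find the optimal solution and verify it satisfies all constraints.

Feasible vertices: (0, 0), (0, 4), (1, 3), (2, 0)
Objective 1x + 3y at each vertex:
  (0, 0): 0
  (0, 4): 12
  (1, 3): 10
  (2, 0): 2
Maximum is 12 at (0, 4).
Verify constraints at (x, y) = (0, 4):
  3*0 + 1*4 = 4 <= 6
  1*0 + 3*4 = 12 <= 12 (active)
  2*0 + 2*4 = 8 <= 8 (active)
  x = 0 >= 0, y = 4 >= 0. All constraints satisfied.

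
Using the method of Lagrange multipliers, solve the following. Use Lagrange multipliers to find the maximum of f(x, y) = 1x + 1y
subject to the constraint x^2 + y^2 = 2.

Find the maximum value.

Set up Lagrange conditions: grad f = lambda * grad g
  1 = 2*lambda*x
  1 = 2*lambda*y
From these: x/y = 1/1, so x = 1t, y = 1t for some t.
Substitute into constraint: (1t)^2 + (1t)^2 = 2
  t^2 * 2 = 2
  t = sqrt(2/2)
Maximum = 1*x + 1*y = (1^2 + 1^2)*t = 2 * sqrt(2/2) = 2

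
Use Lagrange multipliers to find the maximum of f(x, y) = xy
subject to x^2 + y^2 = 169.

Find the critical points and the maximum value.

Lagrange conditions: y = 2*lambda*x and x = 2*lambda*y
If x = 0 then y = 0, violating the constraint, so x, y != 0.
Dividing: y/x = x/y => x^2 = y^2 => y = x or y = -x
Constraint: 2x^2 = 169 => x^2 = 169/2 => x = +/-sqrt(169/2)
Critical points: (sqrt(169/2), sqrt(169/2)), (-sqrt(169/2), -sqrt(169/2)), (sqrt(169/2), -sqrt(169/2)), (-sqrt(169/2), sqrt(169/2))
  y = x:  xy = x^2 = 169/2  at (sqrt(169/2), sqrt(169/2)) and (-sqrt(169/2), -sqrt(169/2))
  y = -x: xy = -x^2 = -169/2 at (sqrt(169/2), -sqrt(169/2)) and (-sqrt(169/2), sqrt(169/2))
Maximum xy = 169/2 at (sqrt(169/2), sqrt(169/2)) and (-sqrt(169/2), -sqrt(169/2))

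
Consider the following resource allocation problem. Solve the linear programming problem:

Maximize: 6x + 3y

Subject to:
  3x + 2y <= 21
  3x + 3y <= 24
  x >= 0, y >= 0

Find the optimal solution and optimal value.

Feasible vertices: (0, 0), (0, 8), (5, 3), (7, 0)
Objective 6x + 3y at each:
  (0, 0): 0
  (0, 8): 24
  (5, 3): 39
  (7, 0): 42
Maximum is 42 at (7, 0).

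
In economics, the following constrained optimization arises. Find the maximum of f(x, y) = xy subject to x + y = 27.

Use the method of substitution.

Substitute y = 27 - x into f(x,y) = xy:
g(x) = x(27 - x) = 27x - x^2
g'(x) = 27 - 2x = 0  =>  x = 27/2
y = 27 - 27/2 = 27/2
Maximum value = (27/2) * (27/2) = 729/4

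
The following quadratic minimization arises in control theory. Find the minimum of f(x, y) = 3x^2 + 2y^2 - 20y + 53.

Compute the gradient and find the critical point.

f(x,y) = 3x^2 + 2y^2 - 20y + 53
df/dx = 6x + (0) = 0  =>  x = 0
df/dy = 4y + (-20) = 0  =>  y = 5
f(0, 5) = 3*(0)^2 + 2*(5)^2 + -20*(5) + 53 = 3
Hessian is diagonal with entries 6, 4 > 0, so this is a minimum.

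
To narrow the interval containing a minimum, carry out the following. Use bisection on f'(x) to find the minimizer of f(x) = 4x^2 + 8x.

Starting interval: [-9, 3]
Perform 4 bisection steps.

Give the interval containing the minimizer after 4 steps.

Finding critical point of f(x) = 4x^2 + 8x using bisection on f'(x) = 8x + 8.
f'(x) = 0 when x = -1.
Starting interval: [-9, 3]
Step 1: mid = -3, f'(mid) = -16, new interval = [-3, 3]
Step 2: mid = 0, f'(mid) = 8, new interval = [-3, 0]
Step 3: mid = -3/2, f'(mid) = -4, new interval = [-3/2, 0]
Step 4: mid = -3/4, f'(mid) = 2, new interval = [-3/2, -3/4]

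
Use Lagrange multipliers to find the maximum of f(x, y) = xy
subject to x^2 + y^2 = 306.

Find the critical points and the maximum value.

Lagrange conditions: y = 2*lambda*x and x = 2*lambda*y
If x = 0 then y = 0, violating the constraint, so x, y != 0.
Dividing: y/x = x/y => x^2 = y^2 => y = x or y = -x
Constraint: 2x^2 = 306 => x^2 = 153 => x = +/-sqrt(153)
Critical points: (sqrt(153), sqrt(153)), (-sqrt(153), -sqrt(153)), (sqrt(153), -sqrt(153)), (-sqrt(153), sqrt(153))
  y = x:  xy = x^2 = 153  at (sqrt(153), sqrt(153)) and (-sqrt(153), -sqrt(153))
  y = -x: xy = -x^2 = -153 at (sqrt(153), -sqrt(153)) and (-sqrt(153), sqrt(153))
Maximum xy = 153 at (sqrt(153), sqrt(153)) and (-sqrt(153), -sqrt(153))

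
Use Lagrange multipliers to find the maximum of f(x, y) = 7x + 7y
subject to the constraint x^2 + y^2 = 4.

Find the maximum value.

Set up Lagrange conditions: grad f = lambda * grad g
  7 = 2*lambda*x
  7 = 2*lambda*y
From these: x/y = 7/7, so x = 7t, y = 7t for some t.
Substitute into constraint: (7t)^2 + (7t)^2 = 4
  t^2 * 98 = 4
  t = sqrt(4/98)
Maximum = 7*x + 7*y = (7^2 + 7^2)*t = 98 * sqrt(4/98) = sqrt(392)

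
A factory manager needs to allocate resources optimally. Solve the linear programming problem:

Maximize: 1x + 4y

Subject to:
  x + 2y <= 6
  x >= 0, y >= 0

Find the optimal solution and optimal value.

The feasible region has vertices at [(0, 0), (6, 0), (0, 3)].
Checking objective 1x + 4y at each vertex:
  (0, 0): 1*0 + 4*0 = 0
  (6, 0): 1*6 + 4*0 = 6
  (0, 3): 1*0 + 4*3 = 12
Maximum is 12 at (0, 3).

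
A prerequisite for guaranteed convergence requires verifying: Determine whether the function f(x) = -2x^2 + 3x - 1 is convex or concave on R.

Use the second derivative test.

f(x) = -2x^2 + 3x - 1
f'(x) = -4x + 3
f''(x) = -4
Since f''(x) = -4 < 0 for all x, f is concave on R.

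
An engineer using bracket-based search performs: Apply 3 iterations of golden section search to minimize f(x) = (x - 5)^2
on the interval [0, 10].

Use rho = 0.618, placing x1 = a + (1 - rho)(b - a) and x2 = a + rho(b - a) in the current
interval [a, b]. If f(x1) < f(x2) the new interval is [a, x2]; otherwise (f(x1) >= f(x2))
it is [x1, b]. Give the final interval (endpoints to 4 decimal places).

Golden section search for min of f(x) = (x - 5)^2 on [0, 10].
Each step: x1 = a + (1 - rho)(b - a), x2 = a + rho(b - a); if f(x1) < f(x2) keep [a, x2], otherwise keep [x1, b].
Step 1: [0.0000, 10.0000], x1=3.8200 (f=1.3924), x2=6.1800 (f=1.3924); f(x1) = f(x2) (tie, not '<') => keep [3.8200, 10.0000]
Step 2: [3.8200, 10.0000], x1=6.1808 (f=1.3942), x2=7.6392 (f=6.9656); f(x1) < f(x2) => keep [3.8200, 7.6392]
Step 3: [3.8200, 7.6392], x1=5.2789 (f=0.0778), x2=6.1803 (f=1.3931); f(x1) < f(x2) => keep [3.8200, 6.1803]
Final interval: [3.8200, 6.1803]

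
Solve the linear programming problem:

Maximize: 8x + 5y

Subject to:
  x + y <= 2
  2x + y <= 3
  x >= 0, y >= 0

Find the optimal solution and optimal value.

Feasible vertices: (0, 0), (0, 2), (1, 1), (3/2, 0)
Objective 8x + 5y at each:
  (0, 0): 0
  (0, 2): 10
  (1, 1): 13
  (3/2, 0): 12
Maximum is 13 at (1, 1).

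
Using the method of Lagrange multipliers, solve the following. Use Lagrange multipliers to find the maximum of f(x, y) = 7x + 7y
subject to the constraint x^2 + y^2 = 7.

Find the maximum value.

Set up Lagrange conditions: grad f = lambda * grad g
  7 = 2*lambda*x
  7 = 2*lambda*y
From these: x/y = 7/7, so x = 7t, y = 7t for some t.
Substitute into constraint: (7t)^2 + (7t)^2 = 7
  t^2 * 98 = 7
  t = sqrt(7/98)
Maximum = 7*x + 7*y = (7^2 + 7^2)*t = 98 * sqrt(7/98) = sqrt(686)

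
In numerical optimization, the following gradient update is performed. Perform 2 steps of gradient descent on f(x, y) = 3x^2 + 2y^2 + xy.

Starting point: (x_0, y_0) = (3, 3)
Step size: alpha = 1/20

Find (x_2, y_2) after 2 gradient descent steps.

f(x,y) = 3x^2 + 2y^2 + xy
grad_x = 6x + 1y, grad_y = 4y + 1x
Step 1: grad = (21, 15), (39/20, 9/4)
Step 2: grad = (279/20, 219/20), (501/400, 681/400)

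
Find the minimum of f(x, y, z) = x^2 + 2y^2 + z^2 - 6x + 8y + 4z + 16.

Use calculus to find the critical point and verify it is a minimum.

f(x,y,z) = x^2 + 2y^2 + z^2 - 6x + 8y + 4z + 16
df/dx = 2x + (-6) = 0 => x = 3
df/dy = 4y + (8) = 0 => y = -2
df/dz = 2z + (4) = 0 => z = -2
f(3,-2,-2) = 1*(3)^2 + 2*(-2)^2 + 1*(-2)^2 + -6*(3) + 8*(-2) + 4*(-2) + 16 = -5
Hessian is diagonal with entries 2, 4, 2 > 0, confirmed minimum.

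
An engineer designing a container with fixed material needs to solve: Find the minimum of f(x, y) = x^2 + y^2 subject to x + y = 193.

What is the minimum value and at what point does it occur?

Substitute y = 193 - x into f(x,y) = x^2 + y^2:
g(x) = x^2 + (193 - x)^2 = 2x^2 - 386x + 37249
g'(x) = 4x - 386 = 0  =>  x = 193/2
y = 193 - 193/2 = 193/2
Minimum value = (193/2)^2 + (193/2)^2 = 37249/2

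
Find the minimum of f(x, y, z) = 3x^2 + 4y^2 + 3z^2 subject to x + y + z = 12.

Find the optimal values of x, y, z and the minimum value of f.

Using Lagrange multipliers on f = 3x^2 + 4y^2 + 3z^2 with constraint x + y + z = 12:
Conditions: 2*3*x = lambda, 2*4*y = lambda, 2*3*z = lambda
So x = lambda/6, y = lambda/8, z = lambda/6
Substituting into constraint: lambda * (11/24) = 12
lambda = 288/11
x = 48/11, y = 36/11, z = 48/11
Minimum value = 1728/11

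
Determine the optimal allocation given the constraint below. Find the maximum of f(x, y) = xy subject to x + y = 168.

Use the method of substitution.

Substitute y = 168 - x into f(x,y) = xy:
g(x) = x(168 - x) = 168x - x^2
g'(x) = 168 - 2x = 0  =>  x = 84
y = 168 - 84 = 84
Maximum value = 84 * 84 = 7056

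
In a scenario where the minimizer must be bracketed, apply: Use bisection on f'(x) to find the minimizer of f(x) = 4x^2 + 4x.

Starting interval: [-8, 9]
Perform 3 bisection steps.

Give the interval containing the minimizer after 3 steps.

Finding critical point of f(x) = 4x^2 + 4x using bisection on f'(x) = 8x + 4.
f'(x) = 0 when x = -1/2.
Starting interval: [-8, 9]
Step 1: mid = 1/2, f'(mid) = 8, new interval = [-8, 1/2]
Step 2: mid = -15/4, f'(mid) = -26, new interval = [-15/4, 1/2]
Step 3: mid = -13/8, f'(mid) = -9, new interval = [-13/8, 1/2]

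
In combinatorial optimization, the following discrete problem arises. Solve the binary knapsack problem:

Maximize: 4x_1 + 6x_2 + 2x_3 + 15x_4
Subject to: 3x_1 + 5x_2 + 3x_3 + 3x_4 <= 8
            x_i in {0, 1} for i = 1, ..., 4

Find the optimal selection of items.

Items: item 1 (v=4, w=3), item 2 (v=6, w=5), item 3 (v=2, w=3), item 4 (v=15, w=3)
Capacity: 8
Checking all 16 subsets (w = total weight, v = total value):
  {}: w = 0, v = 0
  {1}: w = 3, v = 4
  {2}: w = 5, v = 6
  {3}: w = 3, v = 2
  {4}: w = 3, v = 15
  {1, 2}: w = 8, v = 10
  {1, 3}: w = 6, v = 6
  {1, 4}: w = 6, v = 19
  {2, 3}: w = 8, v = 8
  {2, 4}: w = 8, v = 21
  {3, 4}: w = 6, v = 17
  {1, 2, 3}: w = 11 > 8, infeasible
  {1, 2, 4}: w = 11 > 8, infeasible
  {1, 3, 4}: w = 9 > 8, infeasible
  {2, 3, 4}: w = 11 > 8, infeasible
  {1, 2, 3, 4}: w = 14 > 8, infeasible
Best feasible subset: items [2, 4]
Total weight: 8 <= 8, total value: 21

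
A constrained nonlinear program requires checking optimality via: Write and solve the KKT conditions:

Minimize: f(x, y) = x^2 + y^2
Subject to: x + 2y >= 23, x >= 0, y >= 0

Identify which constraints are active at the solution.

KKT conditions for min x^2 + y^2 s.t. 1x + 2y >= 23, x >= 0, y >= 0:
Stationarity: 2x = mu*1 + mu_x, 2y = mu*2 + mu_y, with mu, mu_x, mu_y >= 0
Complementary slackness: mu*(x + 2y - 23) = 0, mu_x*x = 0, mu_y*y = 0
(0, 0) is infeasible (1*0 + 2*0 < 23), so if mu = 0 stationarity would force x = mu_x/2 >= 0, y = mu_y/2 >= 0 with mu_x*x = mu_y*y = 0, i.e. x = y = 0: contradiction. Hence mu > 0 and x + 2y = 23 is active.
Try x > 0, y > 0 (so mu_x = mu_y = 0): x = 1*mu/2, y = 2*mu/2
Substitute: 1*(1*mu/2) + 2*(2*mu/2) = 23
  mu*5/2 = 23 => mu = 46/5
x* = 23/5 > 0, y* = 46/5 > 0, consistent with mu_x = mu_y = 0.
f is convex and the constraints are linear, so this KKT point is the global minimum.
f* = 529/5
Active constraints: x + 2y >= 23 (holds with equality, mu = 46/5 > 0); x >= 0 and y >= 0 are inactive (mu_x = mu_y = 0).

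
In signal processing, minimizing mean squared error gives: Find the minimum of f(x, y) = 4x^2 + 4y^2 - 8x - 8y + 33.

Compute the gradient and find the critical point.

f(x,y) = 4x^2 + 4y^2 - 8x - 8y + 33
df/dx = 8x + (-8) = 0  =>  x = 1
df/dy = 8y + (-8) = 0  =>  y = 1
f(1, 1) = 4*(1)^2 + 4*(1)^2 + -8*(1) + -8*(1) + 33 = 25
Hessian is diagonal with entries 8, 8 > 0, so this is a minimum.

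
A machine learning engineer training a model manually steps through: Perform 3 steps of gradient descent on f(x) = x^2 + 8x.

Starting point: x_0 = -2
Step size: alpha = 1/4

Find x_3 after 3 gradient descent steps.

f(x) = x^2 + 8x, f'(x) = 2x + (8)
Step 1: f'(-2) = 4, x_1 = -2 - 1/4 * 4 = -3
Step 2: f'(-3) = 2, x_2 = -3 - 1/4 * 2 = -7/2
Step 3: f'(-7/2) = 1, x_3 = -7/2 - 1/4 * 1 = -15/4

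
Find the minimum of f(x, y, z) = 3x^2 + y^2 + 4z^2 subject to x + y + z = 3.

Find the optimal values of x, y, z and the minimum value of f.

Using Lagrange multipliers on f = 3x^2 + y^2 + 4z^2 with constraint x + y + z = 3:
Conditions: 2*3*x = lambda, 2*1*y = lambda, 2*4*z = lambda
So x = lambda/6, y = lambda/2, z = lambda/8
Substituting into constraint: lambda * (19/24) = 3
lambda = 72/19
x = 12/19, y = 36/19, z = 9/19
Minimum value = 108/19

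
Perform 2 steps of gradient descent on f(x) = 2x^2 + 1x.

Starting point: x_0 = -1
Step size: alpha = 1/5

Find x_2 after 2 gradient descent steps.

f(x) = 2x^2 + 1x, f'(x) = 4x + (1)
Step 1: f'(-1) = -3, x_1 = -1 - 1/5 * -3 = -2/5
Step 2: f'(-2/5) = -3/5, x_2 = -2/5 - 1/5 * -3/5 = -7/25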